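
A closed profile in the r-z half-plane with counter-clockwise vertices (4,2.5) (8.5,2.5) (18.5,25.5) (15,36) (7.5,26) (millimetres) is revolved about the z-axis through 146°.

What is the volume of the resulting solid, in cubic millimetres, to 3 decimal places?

Volume = 6659.139 mm³

Profile (r,z), 5 vertices: (4,2.5) (8.5,2.5) (18.5,25.5) (15,36) (7.5,26)
edge 0: (4,2.5)→(8.5,2.5)  cross = 4·2.5 − 8.5·2.5 = -11.2500; (r_i+r_j)·cross = 12.5·-11.2500 = -140.6250
edge 1: (8.5,2.5)→(18.5,25.5)  cross = 8.5·25.5 − 18.5·2.5 = 170.5000; (r_i+r_j)·cross = 27·170.5000 = 4603.5000
edge 2: (18.5,25.5)→(15,36)  cross = 18.5·36 − 15·25.5 = 283.5000; (r_i+r_j)·cross = 33.5·283.5000 = 9497.2500
edge 3: (15,36)→(7.5,26)  cross = 15·26 − 7.5·36 = 120.0000; (r_i+r_j)·cross = 22.5·120.0000 = 2700.0000
edge 4: (7.5,26)→(4,2.5)  cross = 7.5·2.5 − 4·26 = -85.2500; (r_i+r_j)·cross = 11.5·-85.2500 = -980.3750
Σcross = 477.5000 → A = |Σcross|/2 = 238.7500 mm²
Σ(r_i+r_j)·cross = 15679.7500 → first moment M = |Σ|/6 = 2613.2917
R_c = M/A = 2613.2917/238.7500 = 10.9457 mm
θ = 146° = 2.548181 rad
V = θ·R_c·A = 2.548181·10.9457·238.7500 = 6659.139 mm³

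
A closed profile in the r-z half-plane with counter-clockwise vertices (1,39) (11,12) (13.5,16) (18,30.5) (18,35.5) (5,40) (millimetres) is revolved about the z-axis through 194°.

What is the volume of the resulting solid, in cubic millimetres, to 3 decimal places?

Profile (r,z), 6 vertices: (1,39) (11,12) (13.5,16) (18,30.5) (18,35.5) (5,40)
edge 0: (1,39)→(11,12)  cross = 1·12 − 11·39 = -417.0000; (r_i+r_j)·cross = 12·-417.0000 = -5004.0000
edge 1: (11,12)→(13.5,16)  cross = 11·16 − 13.5·12 = 14.0000; (r_i+r_j)·cross = 24.5·14.0000 = 343.0000
edge 2: (13.5,16)→(18,30.5)  cross = 13.5·30.5 − 18·16 = 123.7500; (r_i+r_j)·cross = 31.5·123.7500 = 3898.1250
edge 3: (18,30.5)→(18,35.5)  cross = 18·35.5 − 18·30.5 = 90.0000; (r_i+r_j)·cross = 36·90.0000 = 3240.0000
edge 4: (18,35.5)→(5,40)  cross = 18·40 − 5·35.5 = 542.5000; (r_i+r_j)·cross = 23·542.5000 = 12477.5000
edge 5: (5,40)→(1,39)  cross = 5·39 − 1·40 = 155.0000; (r_i+r_j)·cross = 6·155.0000 = 930.0000
Σcross = 508.2500 → A = |Σcross|/2 = 254.1250 mm²
Σ(r_i+r_j)·cross = 15884.6250 → first moment M = |Σ|/6 = 2647.4375
R_c = M/A = 2647.4375/254.1250 = 10.4179 mm
θ = 194° = 3.385939 rad
V = θ·R_c·A = 3.385939·10.4179·254.1250 = 8964.061 mm³

Volume = 8964.061 mm³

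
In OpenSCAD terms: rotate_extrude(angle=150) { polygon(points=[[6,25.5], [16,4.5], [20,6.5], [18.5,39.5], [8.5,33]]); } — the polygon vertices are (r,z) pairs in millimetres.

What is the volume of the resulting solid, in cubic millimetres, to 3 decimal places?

Volume = 11169.016 mm³

Profile (r,z), 5 vertices: (6,25.5) (16,4.5) (20,6.5) (18.5,39.5) (8.5,33)
edge 0: (6,25.5)→(16,4.5)  cross = 6·4.5 − 16·25.5 = -381.0000; (r_i+r_j)·cross = 22·-381.0000 = -8382.0000
edge 1: (16,4.5)→(20,6.5)  cross = 16·6.5 − 20·4.5 = 14.0000; (r_i+r_j)·cross = 36·14.0000 = 504.0000
edge 2: (20,6.5)→(18.5,39.5)  cross = 20·39.5 − 18.5·6.5 = 669.7500; (r_i+r_j)·cross = 38.5·669.7500 = 25785.3750
edge 3: (18.5,39.5)→(8.5,33)  cross = 18.5·33 − 8.5·39.5 = 274.7500; (r_i+r_j)·cross = 27·274.7500 = 7418.2500
edge 4: (8.5,33)→(6,25.5)  cross = 8.5·25.5 − 6·33 = 18.7500; (r_i+r_j)·cross = 14.5·18.7500 = 271.8750
Σcross = 596.2500 → A = |Σcross|/2 = 298.1250 mm²
Σ(r_i+r_j)·cross = 25597.5000 → first moment M = |Σ|/6 = 4266.2500
R_c = M/A = 4266.2500/298.1250 = 14.3103 mm
θ = 150° = 2.617994 rad
V = θ·R_c·A = 2.617994·14.3103·298.1250 = 11169.016 mm³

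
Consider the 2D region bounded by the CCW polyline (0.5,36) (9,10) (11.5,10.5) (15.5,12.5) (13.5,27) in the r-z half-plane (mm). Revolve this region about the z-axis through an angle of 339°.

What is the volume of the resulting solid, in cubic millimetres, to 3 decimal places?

Profile (r,z), 5 vertices: (0.5,36) (9,10) (11.5,10.5) (15.5,12.5) (13.5,27)
edge 0: (0.5,36)→(9,10)  cross = 0.5·10 − 9·36 = -319.0000; (r_i+r_j)·cross = 9.5·-319.0000 = -3030.5000
edge 1: (9,10)→(11.5,10.5)  cross = 9·10.5 − 11.5·10 = -20.5000; (r_i+r_j)·cross = 20.5·-20.5000 = -420.2500
edge 2: (11.5,10.5)→(15.5,12.5)  cross = 11.5·12.5 − 15.5·10.5 = -19.0000; (r_i+r_j)·cross = 27·-19.0000 = -513.0000
edge 3: (15.5,12.5)→(13.5,27)  cross = 15.5·27 − 13.5·12.5 = 249.7500; (r_i+r_j)·cross = 29·249.7500 = 7242.7500
edge 4: (13.5,27)→(0.5,36)  cross = 13.5·36 − 0.5·27 = 472.5000; (r_i+r_j)·cross = 14·472.5000 = 6615.0000
Σcross = 363.7500 → A = |Σcross|/2 = 181.8750 mm²
Σ(r_i+r_j)·cross = 9894.0000 → first moment M = |Σ|/6 = 1649.0000
R_c = M/A = 1649.0000/181.8750 = 9.0667 mm
θ = 339° = 5.916666 rad
V = θ·R_c·A = 5.916666·9.0667·181.8750 = 9756.583 mm³

Volume = 9756.583 mm³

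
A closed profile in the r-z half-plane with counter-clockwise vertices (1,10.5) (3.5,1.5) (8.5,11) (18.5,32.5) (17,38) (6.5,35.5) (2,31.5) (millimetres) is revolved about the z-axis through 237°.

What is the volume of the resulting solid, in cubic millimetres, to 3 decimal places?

Profile (r,z), 7 vertices: (1,10.5) (3.5,1.5) (8.5,11) (18.5,32.5) (17,38) (6.5,35.5) (2,31.5)
edge 0: (1,10.5)→(3.5,1.5)  cross = 1·1.5 − 3.5·10.5 = -35.2500; (r_i+r_j)·cross = 4.5·-35.2500 = -158.6250
edge 1: (3.5,1.5)→(8.5,11)  cross = 3.5·11 − 8.5·1.5 = 25.7500; (r_i+r_j)·cross = 12·25.7500 = 309.0000
edge 2: (8.5,11)→(18.5,32.5)  cross = 8.5·32.5 − 18.5·11 = 72.7500; (r_i+r_j)·cross = 27·72.7500 = 1964.2500
edge 3: (18.5,32.5)→(17,38)  cross = 18.5·38 − 17·32.5 = 150.5000; (r_i+r_j)·cross = 35.5·150.5000 = 5342.7500
edge 4: (17,38)→(6.5,35.5)  cross = 17·35.5 − 6.5·38 = 356.5000; (r_i+r_j)·cross = 23.5·356.5000 = 8377.7500
edge 5: (6.5,35.5)→(2,31.5)  cross = 6.5·31.5 − 2·35.5 = 133.7500; (r_i+r_j)·cross = 8.5·133.7500 = 1136.8750
edge 6: (2,31.5)→(1,10.5)  cross = 2·10.5 − 1·31.5 = -10.5000; (r_i+r_j)·cross = 3·-10.5000 = -31.5000
Σcross = 693.5000 → A = |Σcross|/2 = 346.7500 mm²
Σ(r_i+r_j)·cross = 16940.5000 → first moment M = |Σ|/6 = 2823.4167
R_c = M/A = 2823.4167/346.7500 = 8.1425 mm
θ = 237° = 4.136430 rad
V = θ·R_c·A = 4.136430·8.1425·346.7500 = 11678.866 mm³

Volume = 11678.866 mm³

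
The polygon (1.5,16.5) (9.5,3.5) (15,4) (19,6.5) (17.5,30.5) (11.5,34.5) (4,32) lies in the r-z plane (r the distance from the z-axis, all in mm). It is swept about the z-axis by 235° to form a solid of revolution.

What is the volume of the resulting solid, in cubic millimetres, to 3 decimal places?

Profile (r,z), 7 vertices: (1.5,16.5) (9.5,3.5) (15,4) (19,6.5) (17.5,30.5) (11.5,34.5) (4,32)
edge 0: (1.5,16.5)→(9.5,3.5)  cross = 1.5·3.5 − 9.5·16.5 = -151.5000; (r_i+r_j)·cross = 11·-151.5000 = -1666.5000
edge 1: (9.5,3.5)→(15,4)  cross = 9.5·4 − 15·3.5 = -14.5000; (r_i+r_j)·cross = 24.5·-14.5000 = -355.2500
edge 2: (15,4)→(19,6.5)  cross = 15·6.5 − 19·4 = 21.5000; (r_i+r_j)·cross = 34·21.5000 = 731.0000
edge 3: (19,6.5)→(17.5,30.5)  cross = 19·30.5 − 17.5·6.5 = 465.7500; (r_i+r_j)·cross = 36.5·465.7500 = 16999.8750
edge 4: (17.5,30.5)→(11.5,34.5)  cross = 17.5·34.5 − 11.5·30.5 = 253.0000; (r_i+r_j)·cross = 29·253.0000 = 7337.0000
edge 5: (11.5,34.5)→(4,32)  cross = 11.5·32 − 4·34.5 = 230.0000; (r_i+r_j)·cross = 15.5·230.0000 = 3565.0000
edge 6: (4,32)→(1.5,16.5)  cross = 4·16.5 − 1.5·32 = 18.0000; (r_i+r_j)·cross = 5.5·18.0000 = 99.0000
Σcross = 822.2500 → A = |Σcross|/2 = 411.1250 mm²
Σ(r_i+r_j)·cross = 26710.1250 → first moment M = |Σ|/6 = 4451.6875
R_c = M/A = 4451.6875/411.1250 = 10.8281 mm
θ = 235° = 4.101524 rad
V = θ·R_c·A = 4.101524·10.8281·411.1250 = 18258.702 mm³

Volume = 18258.702 mm³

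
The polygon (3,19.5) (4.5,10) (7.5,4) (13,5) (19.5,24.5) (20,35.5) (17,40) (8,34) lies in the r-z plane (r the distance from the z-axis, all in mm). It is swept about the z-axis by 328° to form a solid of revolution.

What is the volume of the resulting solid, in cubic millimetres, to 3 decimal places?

Volume = 26783.392 mm³

Profile (r,z), 8 vertices: (3,19.5) (4.5,10) (7.5,4) (13,5) (19.5,24.5) (20,35.5) (17,40) (8,34)
edge 0: (3,19.5)→(4.5,10)  cross = 3·10 − 4.5·19.5 = -57.7500; (r_i+r_j)·cross = 7.5·-57.7500 = -433.1250
edge 1: (4.5,10)→(7.5,4)  cross = 4.5·4 − 7.5·10 = -57.0000; (r_i+r_j)·cross = 12·-57.0000 = -684.0000
edge 2: (7.5,4)→(13,5)  cross = 7.5·5 − 13·4 = -14.5000; (r_i+r_j)·cross = 20.5·-14.5000 = -297.2500
edge 3: (13,5)→(19.5,24.5)  cross = 13·24.5 − 19.5·5 = 221.0000; (r_i+r_j)·cross = 32.5·221.0000 = 7182.5000
edge 4: (19.5,24.5)→(20,35.5)  cross = 19.5·35.5 − 20·24.5 = 202.2500; (r_i+r_j)·cross = 39.5·202.2500 = 7988.8750
edge 5: (20,35.5)→(17,40)  cross = 20·40 − 17·35.5 = 196.5000; (r_i+r_j)·cross = 37·196.5000 = 7270.5000
edge 6: (17,40)→(8,34)  cross = 17·34 − 8·40 = 258.0000; (r_i+r_j)·cross = 25·258.0000 = 6450.0000
edge 7: (8,34)→(3,19.5)  cross = 8·19.5 − 3·34 = 54.0000; (r_i+r_j)·cross = 11·54.0000 = 594.0000
Σcross = 802.5000 → A = |Σcross|/2 = 401.2500 mm²
Σ(r_i+r_j)·cross = 28071.5000 → first moment M = |Σ|/6 = 4678.5833
R_c = M/A = 4678.5833/401.2500 = 11.6600 mm
θ = 328° = 5.724680 rad
V = θ·R_c·A = 5.724680·11.6600·401.2500 = 26783.392 mm³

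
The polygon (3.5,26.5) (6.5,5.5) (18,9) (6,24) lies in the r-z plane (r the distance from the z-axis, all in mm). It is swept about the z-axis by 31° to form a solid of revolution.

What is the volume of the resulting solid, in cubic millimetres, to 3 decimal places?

Profile (r,z), 4 vertices: (3.5,26.5) (6.5,5.5) (18,9) (6,24)
edge 0: (3.5,26.5)→(6.5,5.5)  cross = 3.5·5.5 − 6.5·26.5 = -153.0000; (r_i+r_j)·cross = 10·-153.0000 = -1530.0000
edge 1: (6.5,5.5)→(18,9)  cross = 6.5·9 − 18·5.5 = -40.5000; (r_i+r_j)·cross = 24.5·-40.5000 = -992.2500
edge 2: (18,9)→(6,24)  cross = 18·24 − 6·9 = 378.0000; (r_i+r_j)·cross = 24·378.0000 = 9072.0000
edge 3: (6,24)→(3.5,26.5)  cross = 6·26.5 − 3.5·24 = 75.0000; (r_i+r_j)·cross = 9.5·75.0000 = 712.5000
Σcross = 259.5000 → A = |Σcross|/2 = 129.7500 mm²
Σ(r_i+r_j)·cross = 7262.2500 → first moment M = |Σ|/6 = 1210.3750
R_c = M/A = 1210.3750/129.7500 = 9.3285 mm
θ = 31° = 0.541052 rad
V = θ·R_c·A = 0.541052·9.3285·129.7500 = 654.876 mm³

Volume = 654.876 mm³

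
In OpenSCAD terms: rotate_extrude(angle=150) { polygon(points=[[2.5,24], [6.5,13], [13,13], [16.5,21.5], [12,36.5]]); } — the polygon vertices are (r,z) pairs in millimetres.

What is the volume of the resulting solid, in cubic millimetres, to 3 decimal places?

Volume = 5158.430 mm³

Profile (r,z), 5 vertices: (2.5,24) (6.5,13) (13,13) (16.5,21.5) (12,36.5)
edge 0: (2.5,24)→(6.5,13)  cross = 2.5·13 − 6.5·24 = -123.5000; (r_i+r_j)·cross = 9·-123.5000 = -1111.5000
edge 1: (6.5,13)→(13,13)  cross = 6.5·13 − 13·13 = -84.5000; (r_i+r_j)·cross = 19.5·-84.5000 = -1647.7500
edge 2: (13,13)→(16.5,21.5)  cross = 13·21.5 − 16.5·13 = 65.0000; (r_i+r_j)·cross = 29.5·65.0000 = 1917.5000
edge 3: (16.5,21.5)→(12,36.5)  cross = 16.5·36.5 − 12·21.5 = 344.2500; (r_i+r_j)·cross = 28.5·344.2500 = 9811.1250
edge 4: (12,36.5)→(2.5,24)  cross = 12·24 − 2.5·36.5 = 196.7500; (r_i+r_j)·cross = 14.5·196.7500 = 2852.8750
Σcross = 398.0000 → A = |Σcross|/2 = 199.0000 mm²
Σ(r_i+r_j)·cross = 11822.2500 → first moment M = |Σ|/6 = 1970.3750
R_c = M/A = 1970.3750/199.0000 = 9.9014 mm
θ = 150° = 2.617994 rad
V = θ·R_c·A = 2.617994·9.9014·199.0000 = 5158.430 mm³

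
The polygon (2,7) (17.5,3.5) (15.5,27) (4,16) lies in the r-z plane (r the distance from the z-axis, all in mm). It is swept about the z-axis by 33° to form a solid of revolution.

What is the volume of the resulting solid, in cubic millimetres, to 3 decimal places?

Volume = 1368.478 mm³

Profile (r,z), 4 vertices: (2,7) (17.5,3.5) (15.5,27) (4,16)
edge 0: (2,7)→(17.5,3.5)  cross = 2·3.5 − 17.5·7 = -115.5000; (r_i+r_j)·cross = 19.5·-115.5000 = -2252.2500
edge 1: (17.5,3.5)→(15.5,27)  cross = 17.5·27 − 15.5·3.5 = 418.2500; (r_i+r_j)·cross = 33·418.2500 = 13802.2500
edge 2: (15.5,27)→(4,16)  cross = 15.5·16 − 4·27 = 140.0000; (r_i+r_j)·cross = 19.5·140.0000 = 2730.0000
edge 3: (4,16)→(2,7)  cross = 4·7 − 2·16 = -4.0000; (r_i+r_j)·cross = 6·-4.0000 = -24.0000
Σcross = 438.7500 → A = |Σcross|/2 = 219.3750 mm²
Σ(r_i+r_j)·cross = 14256.0000 → first moment M = |Σ|/6 = 2376.0000
R_c = M/A = 2376.0000/219.3750 = 10.8308 mm
θ = 33° = 0.575959 rad
V = θ·R_c·A = 0.575959·10.8308·219.3750 = 1368.478 mm³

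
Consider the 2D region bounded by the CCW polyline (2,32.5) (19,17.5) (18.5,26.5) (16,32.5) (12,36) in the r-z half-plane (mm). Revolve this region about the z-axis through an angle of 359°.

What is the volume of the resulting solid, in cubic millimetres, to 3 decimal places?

Profile (r,z), 5 vertices: (2,32.5) (19,17.5) (18.5,26.5) (16,32.5) (12,36)
edge 0: (2,32.5)→(19,17.5)  cross = 2·17.5 − 19·32.5 = -582.5000; (r_i+r_j)·cross = 21·-582.5000 = -12232.5000
edge 1: (19,17.5)→(18.5,26.5)  cross = 19·26.5 − 18.5·17.5 = 179.7500; (r_i+r_j)·cross = 37.5·179.7500 = 6740.6250
edge 2: (18.5,26.5)→(16,32.5)  cross = 18.5·32.5 − 16·26.5 = 177.2500; (r_i+r_j)·cross = 34.5·177.2500 = 6115.1250
edge 3: (16,32.5)→(12,36)  cross = 16·36 − 12·32.5 = 186.0000; (r_i+r_j)·cross = 28·186.0000 = 5208.0000
edge 4: (12,36)→(2,32.5)  cross = 12·32.5 − 2·36 = 318.0000; (r_i+r_j)·cross = 14·318.0000 = 4452.0000
Σcross = 278.5000 → A = |Σcross|/2 = 139.2500 mm²
Σ(r_i+r_j)·cross = 10283.2500 → first moment M = |Σ|/6 = 1713.8750
R_c = M/A = 1713.8750/139.2500 = 12.3079 mm
θ = 359° = 6.265732 rad
V = θ·R_c·A = 6.265732·12.3079·139.2500 = 10738.681 mm³

Volume = 10738.681 mm³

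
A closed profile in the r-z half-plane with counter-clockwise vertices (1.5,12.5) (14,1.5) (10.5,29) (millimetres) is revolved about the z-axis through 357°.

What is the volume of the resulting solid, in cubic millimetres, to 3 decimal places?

Profile (r,z), 3 vertices: (1.5,12.5) (14,1.5) (10.5,29)
edge 0: (1.5,12.5)→(14,1.5)  cross = 1.5·1.5 − 14·12.5 = -172.7500; (r_i+r_j)·cross = 15.5·-172.7500 = -2677.6250
edge 1: (14,1.5)→(10.5,29)  cross = 14·29 − 10.5·1.5 = 390.2500; (r_i+r_j)·cross = 24.5·390.2500 = 9561.1250
edge 2: (10.5,29)→(1.5,12.5)  cross = 10.5·12.5 − 1.5·29 = 87.7500; (r_i+r_j)·cross = 12·87.7500 = 1053.0000
Σcross = 305.2500 → A = |Σcross|/2 = 152.6250 mm²
Σ(r_i+r_j)·cross = 7936.5000 → first moment M = |Σ|/6 = 1322.7500
R_c = M/A = 1322.7500/152.6250 = 8.6667 mm
θ = 357° = 6.230825 rad
V = θ·R_c·A = 6.230825·8.6667·152.6250 = 8241.824 mm³

Volume = 8241.824 mm³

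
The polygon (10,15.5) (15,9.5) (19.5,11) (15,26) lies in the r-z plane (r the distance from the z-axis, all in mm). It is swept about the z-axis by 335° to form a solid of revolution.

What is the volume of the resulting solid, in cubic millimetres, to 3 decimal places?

Profile (r,z), 4 vertices: (10,15.5) (15,9.5) (19.5,11) (15,26)
edge 0: (10,15.5)→(15,9.5)  cross = 10·9.5 − 15·15.5 = -137.5000; (r_i+r_j)·cross = 25·-137.5000 = -3437.5000
edge 1: (15,9.5)→(19.5,11)  cross = 15·11 − 19.5·9.5 = -20.2500; (r_i+r_j)·cross = 34.5·-20.2500 = -698.6250
edge 2: (19.5,11)→(15,26)  cross = 19.5·26 − 15·11 = 342.0000; (r_i+r_j)·cross = 34.5·342.0000 = 11799.0000
edge 3: (15,26)→(10,15.5)  cross = 15·15.5 − 10·26 = -27.5000; (r_i+r_j)·cross = 25·-27.5000 = -687.5000
Σcross = 156.7500 → A = |Σcross|/2 = 78.3750 mm²
Σ(r_i+r_j)·cross = 6975.3750 → first moment M = |Σ|/6 = 1162.5625
R_c = M/A = 1162.5625/78.3750 = 14.8333 mm
θ = 335° = 5.846853 rad
V = θ·R_c·A = 5.846853·14.8333·78.3750 = 6797.332 mm³

Volume = 6797.332 mm³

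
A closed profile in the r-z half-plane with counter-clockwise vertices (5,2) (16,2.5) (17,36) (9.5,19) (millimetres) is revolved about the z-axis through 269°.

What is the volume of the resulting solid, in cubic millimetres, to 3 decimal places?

Profile (r,z), 4 vertices: (5,2) (16,2.5) (17,36) (9.5,19)
edge 0: (5,2)→(16,2.5)  cross = 5·2.5 − 16·2 = -19.5000; (r_i+r_j)·cross = 21·-19.5000 = -409.5000
edge 1: (16,2.5)→(17,36)  cross = 16·36 − 17·2.5 = 533.5000; (r_i+r_j)·cross = 33·533.5000 = 17605.5000
edge 2: (17,36)→(9.5,19)  cross = 17·19 − 9.5·36 = -19.0000; (r_i+r_j)·cross = 26.5·-19.0000 = -503.5000
edge 3: (9.5,19)→(5,2)  cross = 9.5·2 − 5·19 = -76.0000; (r_i+r_j)·cross = 14.5·-76.0000 = -1102.0000
Σcross = 419.0000 → A = |Σcross|/2 = 209.5000 mm²
Σ(r_i+r_j)·cross = 15590.5000 → first moment M = |Σ|/6 = 2598.4167
R_c = M/A = 2598.4167/209.5000 = 12.4029 mm
θ = 269° = 4.694936 rad
V = θ·R_c·A = 4.694936·12.4029·209.5000 = 12199.399 mm³

Volume = 12199.399 mm³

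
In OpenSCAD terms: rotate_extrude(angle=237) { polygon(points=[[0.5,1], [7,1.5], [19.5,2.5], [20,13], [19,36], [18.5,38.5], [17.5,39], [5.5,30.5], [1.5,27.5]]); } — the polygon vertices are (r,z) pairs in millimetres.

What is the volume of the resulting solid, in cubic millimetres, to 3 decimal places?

Volume = 26444.888 mm³

Profile (r,z), 9 vertices: (0.5,1) (7,1.5) (19.5,2.5) (20,13) (19,36) (18.5,38.5) (17.5,39) (5.5,30.5) (1.5,27.5)
edge 0: (0.5,1)→(7,1.5)  cross = 0.5·1.5 − 7·1 = -6.2500; (r_i+r_j)·cross = 7.5·-6.2500 = -46.8750
edge 1: (7,1.5)→(19.5,2.5)  cross = 7·2.5 − 19.5·1.5 = -11.7500; (r_i+r_j)·cross = 26.5·-11.7500 = -311.3750
edge 2: (19.5,2.5)→(20,13)  cross = 19.5·13 − 20·2.5 = 203.5000; (r_i+r_j)·cross = 39.5·203.5000 = 8038.2500
edge 3: (20,13)→(19,36)  cross = 20·36 − 19·13 = 473.0000; (r_i+r_j)·cross = 39·473.0000 = 18447.0000
edge 4: (19,36)→(18.5,38.5)  cross = 19·38.5 − 18.5·36 = 65.5000; (r_i+r_j)·cross = 37.5·65.5000 = 2456.2500
edge 5: (18.5,38.5)→(17.5,39)  cross = 18.5·39 − 17.5·38.5 = 47.7500; (r_i+r_j)·cross = 36·47.7500 = 1719.0000
edge 6: (17.5,39)→(5.5,30.5)  cross = 17.5·30.5 − 5.5·39 = 319.2500; (r_i+r_j)·cross = 23·319.2500 = 7342.7500
edge 7: (5.5,30.5)→(1.5,27.5)  cross = 5.5·27.5 − 1.5·30.5 = 105.5000; (r_i+r_j)·cross = 7·105.5000 = 738.5000
edge 8: (1.5,27.5)→(0.5,1)  cross = 1.5·1 − 0.5·27.5 = -12.2500; (r_i+r_j)·cross = 2·-12.2500 = -24.5000
Σcross = 1184.2500 → A = |Σcross|/2 = 592.1250 mm²
Σ(r_i+r_j)·cross = 38359.0000 → first moment M = |Σ|/6 = 6393.1667
R_c = M/A = 6393.1667/592.1250 = 10.7970 mm
θ = 237° = 4.136430 rad
V = θ·R_c·A = 4.136430·10.7970·592.1250 = 26444.888 mm³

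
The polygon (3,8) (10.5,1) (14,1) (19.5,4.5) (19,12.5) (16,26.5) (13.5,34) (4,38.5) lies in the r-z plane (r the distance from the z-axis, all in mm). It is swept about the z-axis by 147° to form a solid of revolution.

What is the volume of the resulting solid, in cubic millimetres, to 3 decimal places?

Profile (r,z), 8 vertices: (3,8) (10.5,1) (14,1) (19.5,4.5) (19,12.5) (16,26.5) (13.5,34) (4,38.5)
edge 0: (3,8)→(10.5,1)  cross = 3·1 − 10.5·8 = -81.0000; (r_i+r_j)·cross = 13.5·-81.0000 = -1093.5000
edge 1: (10.5,1)→(14,1)  cross = 10.5·1 − 14·1 = -3.5000; (r_i+r_j)·cross = 24.5·-3.5000 = -85.7500
edge 2: (14,1)→(19.5,4.5)  cross = 14·4.5 − 19.5·1 = 43.5000; (r_i+r_j)·cross = 33.5·43.5000 = 1457.2500
edge 3: (19.5,4.5)→(19,12.5)  cross = 19.5·12.5 − 19·4.5 = 158.2500; (r_i+r_j)·cross = 38.5·158.2500 = 6092.6250
edge 4: (19,12.5)→(16,26.5)  cross = 19·26.5 − 16·12.5 = 303.5000; (r_i+r_j)·cross = 35·303.5000 = 10622.5000
edge 5: (16,26.5)→(13.5,34)  cross = 16·34 − 13.5·26.5 = 186.2500; (r_i+r_j)·cross = 29.5·186.2500 = 5494.3750
edge 6: (13.5,34)→(4,38.5)  cross = 13.5·38.5 − 4·34 = 383.7500; (r_i+r_j)·cross = 17.5·383.7500 = 6715.6250
edge 7: (4,38.5)→(3,8)  cross = 4·8 − 3·38.5 = -83.5000; (r_i+r_j)·cross = 7·-83.5000 = -584.5000
Σcross = 907.2500 → A = |Σcross|/2 = 453.6250 mm²
Σ(r_i+r_j)·cross = 28618.6250 → first moment M = |Σ|/6 = 4769.7708
R_c = M/A = 4769.7708/453.6250 = 10.5148 mm
θ = 147° = 2.565634 rad
V = θ·R_c·A = 2.565634·10.5148·453.6250 = 12237.486 mm³

Volume = 12237.486 mm³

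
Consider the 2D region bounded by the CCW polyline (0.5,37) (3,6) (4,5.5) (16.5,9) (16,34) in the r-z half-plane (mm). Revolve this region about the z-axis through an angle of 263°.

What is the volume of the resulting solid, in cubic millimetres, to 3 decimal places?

Volume = 16438.424 mm³

Profile (r,z), 5 vertices: (0.5,37) (3,6) (4,5.5) (16.5,9) (16,34)
edge 0: (0.5,37)→(3,6)  cross = 0.5·6 − 3·37 = -108.0000; (r_i+r_j)·cross = 3.5·-108.0000 = -378.0000
edge 1: (3,6)→(4,5.5)  cross = 3·5.5 − 4·6 = -7.5000; (r_i+r_j)·cross = 7·-7.5000 = -52.5000
edge 2: (4,5.5)→(16.5,9)  cross = 4·9 − 16.5·5.5 = -54.7500; (r_i+r_j)·cross = 20.5·-54.7500 = -1122.3750
edge 3: (16.5,9)→(16,34)  cross = 16.5·34 − 16·9 = 417.0000; (r_i+r_j)·cross = 32.5·417.0000 = 13552.5000
edge 4: (16,34)→(0.5,37)  cross = 16·37 − 0.5·34 = 575.0000; (r_i+r_j)·cross = 16.5·575.0000 = 9487.5000
Σcross = 821.7500 → A = |Σcross|/2 = 410.8750 mm²
Σ(r_i+r_j)·cross = 21487.1250 → first moment M = |Σ|/6 = 3581.1875
R_c = M/A = 3581.1875/410.8750 = 8.7160 mm
θ = 263° = 4.590216 rad
V = θ·R_c·A = 4.590216·8.7160·410.8750 = 16438.424 mm³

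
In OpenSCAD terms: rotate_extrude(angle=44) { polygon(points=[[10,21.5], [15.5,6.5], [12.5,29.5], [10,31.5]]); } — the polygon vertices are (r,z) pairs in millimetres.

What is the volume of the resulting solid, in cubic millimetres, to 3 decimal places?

Volume = 500.380 mm³

Profile (r,z), 4 vertices: (10,21.5) (15.5,6.5) (12.5,29.5) (10,31.5)
edge 0: (10,21.5)→(15.5,6.5)  cross = 10·6.5 − 15.5·21.5 = -268.2500; (r_i+r_j)·cross = 25.5·-268.2500 = -6840.3750
edge 1: (15.5,6.5)→(12.5,29.5)  cross = 15.5·29.5 − 12.5·6.5 = 376.0000; (r_i+r_j)·cross = 28·376.0000 = 10528.0000
edge 2: (12.5,29.5)→(10,31.5)  cross = 12.5·31.5 − 10·29.5 = 98.7500; (r_i+r_j)·cross = 22.5·98.7500 = 2221.8750
edge 3: (10,31.5)→(10,21.5)  cross = 10·21.5 − 10·31.5 = -100.0000; (r_i+r_j)·cross = 20·-100.0000 = -2000.0000
Σcross = 106.5000 → A = |Σcross|/2 = 53.2500 mm²
Σ(r_i+r_j)·cross = 3909.5000 → first moment M = |Σ|/6 = 651.5833
R_c = M/A = 651.5833/53.2500 = 12.2363 mm
θ = 44° = 0.767945 rad
V = θ·R_c·A = 0.767945·12.2363·53.2500 = 500.380 mm³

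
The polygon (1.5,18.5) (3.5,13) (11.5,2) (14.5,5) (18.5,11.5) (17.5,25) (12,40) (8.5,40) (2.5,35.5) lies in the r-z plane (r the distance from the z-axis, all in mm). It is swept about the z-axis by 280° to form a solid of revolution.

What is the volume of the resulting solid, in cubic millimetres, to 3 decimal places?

Volume = 22067.507 mm³

Profile (r,z), 9 vertices: (1.5,18.5) (3.5,13) (11.5,2) (14.5,5) (18.5,11.5) (17.5,25) (12,40) (8.5,40) (2.5,35.5)
edge 0: (1.5,18.5)→(3.5,13)  cross = 1.5·13 − 3.5·18.5 = -45.2500; (r_i+r_j)·cross = 5·-45.2500 = -226.2500
edge 1: (3.5,13)→(11.5,2)  cross = 3.5·2 − 11.5·13 = -142.5000; (r_i+r_j)·cross = 15·-142.5000 = -2137.5000
edge 2: (11.5,2)→(14.5,5)  cross = 11.5·5 − 14.5·2 = 28.5000; (r_i+r_j)·cross = 26·28.5000 = 741.0000
edge 3: (14.5,5)→(18.5,11.5)  cross = 14.5·11.5 − 18.5·5 = 74.2500; (r_i+r_j)·cross = 33·74.2500 = 2450.2500
edge 4: (18.5,11.5)→(17.5,25)  cross = 18.5·25 − 17.5·11.5 = 261.2500; (r_i+r_j)·cross = 36·261.2500 = 9405.0000
edge 5: (17.5,25)→(12,40)  cross = 17.5·40 − 12·25 = 400.0000; (r_i+r_j)·cross = 29.5·400.0000 = 11800.0000
edge 6: (12,40)→(8.5,40)  cross = 12·40 − 8.5·40 = 140.0000; (r_i+r_j)·cross = 20.5·140.0000 = 2870.0000
edge 7: (8.5,40)→(2.5,35.5)  cross = 8.5·35.5 − 2.5·40 = 201.7500; (r_i+r_j)·cross = 11·201.7500 = 2219.2500
edge 8: (2.5,35.5)→(1.5,18.5)  cross = 2.5·18.5 − 1.5·35.5 = -7.0000; (r_i+r_j)·cross = 4·-7.0000 = -28.0000
Σcross = 911.0000 → A = |Σcross|/2 = 455.5000 mm²
Σ(r_i+r_j)·cross = 27093.7500 → first moment M = |Σ|/6 = 4515.6250
R_c = M/A = 4515.6250/455.5000 = 9.9136 mm
θ = 280° = 4.886922 rad
V = θ·R_c·A = 4.886922·9.9136·455.5000 = 22067.507 mm³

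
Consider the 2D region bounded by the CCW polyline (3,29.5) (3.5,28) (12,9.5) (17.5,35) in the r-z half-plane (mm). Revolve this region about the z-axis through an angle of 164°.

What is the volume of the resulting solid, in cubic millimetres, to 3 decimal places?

Profile (r,z), 4 vertices: (3,29.5) (3.5,28) (12,9.5) (17.5,35)
edge 0: (3,29.5)→(3.5,28)  cross = 3·28 − 3.5·29.5 = -19.2500; (r_i+r_j)·cross = 6.5·-19.2500 = -125.1250
edge 1: (3.5,28)→(12,9.5)  cross = 3.5·9.5 − 12·28 = -302.7500; (r_i+r_j)·cross = 15.5·-302.7500 = -4692.6250
edge 2: (12,9.5)→(17.5,35)  cross = 12·35 − 17.5·9.5 = 253.7500; (r_i+r_j)·cross = 29.5·253.7500 = 7485.6250
edge 3: (17.5,35)→(3,29.5)  cross = 17.5·29.5 − 3·35 = 411.2500; (r_i+r_j)·cross = 20.5·411.2500 = 8430.6250
Σcross = 343.0000 → A = |Σcross|/2 = 171.5000 mm²
Σ(r_i+r_j)·cross = 11098.5000 → first moment M = |Σ|/6 = 1849.7500
R_c = M/A = 1849.7500/171.5000 = 10.7857 mm
θ = 164° = 2.862340 rad
V = θ·R_c·A = 2.862340·10.7857·171.5000 = 5294.613 mm³

Volume = 5294.613 mm³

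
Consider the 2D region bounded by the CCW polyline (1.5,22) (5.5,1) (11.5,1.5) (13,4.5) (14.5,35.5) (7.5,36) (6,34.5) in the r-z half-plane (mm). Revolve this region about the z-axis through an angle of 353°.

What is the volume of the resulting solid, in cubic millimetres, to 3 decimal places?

Profile (r,z), 7 vertices: (1.5,22) (5.5,1) (11.5,1.5) (13,4.5) (14.5,35.5) (7.5,36) (6,34.5)
edge 0: (1.5,22)→(5.5,1)  cross = 1.5·1 − 5.5·22 = -119.5000; (r_i+r_j)·cross = 7·-119.5000 = -836.5000
edge 1: (5.5,1)→(11.5,1.5)  cross = 5.5·1.5 − 11.5·1 = -3.2500; (r_i+r_j)·cross = 17·-3.2500 = -55.2500
edge 2: (11.5,1.5)→(13,4.5)  cross = 11.5·4.5 − 13·1.5 = 32.2500; (r_i+r_j)·cross = 24.5·32.2500 = 790.1250
edge 3: (13,4.5)→(14.5,35.5)  cross = 13·35.5 − 14.5·4.5 = 396.2500; (r_i+r_j)·cross = 27.5·396.2500 = 10896.8750
edge 4: (14.5,35.5)→(7.5,36)  cross = 14.5·36 − 7.5·35.5 = 255.7500; (r_i+r_j)·cross = 22·255.7500 = 5626.5000
edge 5: (7.5,36)→(6,34.5)  cross = 7.5·34.5 − 6·36 = 42.7500; (r_i+r_j)·cross = 13.5·42.7500 = 577.1250
edge 6: (6,34.5)→(1.5,22)  cross = 6·22 − 1.5·34.5 = 80.2500; (r_i+r_j)·cross = 7.5·80.2500 = 601.8750
Σcross = 684.5000 → A = |Σcross|/2 = 342.2500 mm²
Σ(r_i+r_j)·cross = 17600.7500 → first moment M = |Σ|/6 = 2933.4583
R_c = M/A = 2933.4583/342.2500 = 8.5711 mm
θ = 353° = 6.161012 rad
V = θ·R_c·A = 6.161012·8.5711·342.2500 = 18073.073 mm³

Volume = 18073.073 mm³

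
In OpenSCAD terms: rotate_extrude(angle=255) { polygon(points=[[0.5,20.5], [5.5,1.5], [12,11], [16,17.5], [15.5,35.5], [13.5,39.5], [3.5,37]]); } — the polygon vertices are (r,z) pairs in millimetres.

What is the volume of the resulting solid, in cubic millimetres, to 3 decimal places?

Volume = 15267.469 mm³

Profile (r,z), 7 vertices: (0.5,20.5) (5.5,1.5) (12,11) (16,17.5) (15.5,35.5) (13.5,39.5) (3.5,37)
edge 0: (0.5,20.5)→(5.5,1.5)  cross = 0.5·1.5 − 5.5·20.5 = -112.0000; (r_i+r_j)·cross = 6·-112.0000 = -672.0000
edge 1: (5.5,1.5)→(12,11)  cross = 5.5·11 − 12·1.5 = 42.5000; (r_i+r_j)·cross = 17.5·42.5000 = 743.7500
edge 2: (12,11)→(16,17.5)  cross = 12·17.5 − 16·11 = 34.0000; (r_i+r_j)·cross = 28·34.0000 = 952.0000
edge 3: (16,17.5)→(15.5,35.5)  cross = 16·35.5 − 15.5·17.5 = 296.7500; (r_i+r_j)·cross = 31.5·296.7500 = 9347.6250
edge 4: (15.5,35.5)→(13.5,39.5)  cross = 15.5·39.5 − 13.5·35.5 = 133.0000; (r_i+r_j)·cross = 29·133.0000 = 3857.0000
edge 5: (13.5,39.5)→(3.5,37)  cross = 13.5·37 − 3.5·39.5 = 361.2500; (r_i+r_j)·cross = 17·361.2500 = 6141.2500
edge 6: (3.5,37)→(0.5,20.5)  cross = 3.5·20.5 − 0.5·37 = 53.2500; (r_i+r_j)·cross = 4·53.2500 = 213.0000
Σcross = 808.7500 → A = |Σcross|/2 = 404.3750 mm²
Σ(r_i+r_j)·cross = 20582.6250 → first moment M = |Σ|/6 = 3430.4375
R_c = M/A = 3430.4375/404.3750 = 8.4833 mm
θ = 255° = 4.450590 rad
V = θ·R_c·A = 4.450590·8.4833·404.3750 = 15267.469 mm³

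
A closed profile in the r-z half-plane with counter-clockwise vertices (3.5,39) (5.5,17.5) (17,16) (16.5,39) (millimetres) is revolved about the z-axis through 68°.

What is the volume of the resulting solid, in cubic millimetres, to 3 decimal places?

Profile (r,z), 4 vertices: (3.5,39) (5.5,17.5) (17,16) (16.5,39)
edge 0: (3.5,39)→(5.5,17.5)  cross = 3.5·17.5 − 5.5·39 = -153.2500; (r_i+r_j)·cross = 9·-153.2500 = -1379.2500
edge 1: (5.5,17.5)→(17,16)  cross = 5.5·16 − 17·17.5 = -209.5000; (r_i+r_j)·cross = 22.5·-209.5000 = -4713.7500
edge 2: (17,16)→(16.5,39)  cross = 17·39 − 16.5·16 = 399.0000; (r_i+r_j)·cross = 33.5·399.0000 = 13366.5000
edge 3: (16.5,39)→(3.5,39)  cross = 16.5·39 − 3.5·39 = 507.0000; (r_i+r_j)·cross = 20·507.0000 = 10140.0000
Σcross = 543.2500 → A = |Σcross|/2 = 271.6250 mm²
Σ(r_i+r_j)·cross = 17413.5000 → first moment M = |Σ|/6 = 2902.2500
R_c = M/A = 2902.2500/271.6250 = 10.6848 mm
θ = 68° = 1.186824 rad
V = θ·R_c·A = 1.186824·10.6848·271.6250 = 3444.460 mm³

Volume = 3444.460 mm³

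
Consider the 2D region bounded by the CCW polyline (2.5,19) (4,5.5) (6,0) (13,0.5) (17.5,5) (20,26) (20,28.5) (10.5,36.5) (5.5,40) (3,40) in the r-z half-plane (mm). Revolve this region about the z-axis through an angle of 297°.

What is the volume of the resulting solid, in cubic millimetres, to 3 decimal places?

Profile (r,z), 10 vertices: (2.5,19) (4,5.5) (6,0) (13,0.5) (17.5,5) (20,26) (20,28.5) (10.5,36.5) (5.5,40) (3,40)
edge 0: (2.5,19)→(4,5.5)  cross = 2.5·5.5 − 4·19 = -62.2500; (r_i+r_j)·cross = 6.5·-62.2500 = -404.6250
edge 1: (4,5.5)→(6,0)  cross = 4·0 − 6·5.5 = -33.0000; (r_i+r_j)·cross = 10·-33.0000 = -330.0000
edge 2: (6,0)→(13,0.5)  cross = 6·0.5 − 13·0 = 3.0000; (r_i+r_j)·cross = 19·3.0000 = 57.0000
edge 3: (13,0.5)→(17.5,5)  cross = 13·5 − 17.5·0.5 = 56.2500; (r_i+r_j)·cross = 30.5·56.2500 = 1715.6250
edge 4: (17.5,5)→(20,26)  cross = 17.5·26 − 20·5 = 355.0000; (r_i+r_j)·cross = 37.5·355.0000 = 13312.5000
edge 5: (20,26)→(20,28.5)  cross = 20·28.5 − 20·26 = 50.0000; (r_i+r_j)·cross = 40·50.0000 = 2000.0000
edge 6: (20,28.5)→(10.5,36.5)  cross = 20·36.5 − 10.5·28.5 = 430.7500; (r_i+r_j)·cross = 30.5·430.7500 = 13137.8750
edge 7: (10.5,36.5)→(5.5,40)  cross = 10.5·40 − 5.5·36.5 = 219.2500; (r_i+r_j)·cross = 16·219.2500 = 3508.0000
edge 8: (5.5,40)→(3,40)  cross = 5.5·40 − 3·40 = 100.0000; (r_i+r_j)·cross = 8.5·100.0000 = 850.0000
edge 9: (3,40)→(2.5,19)  cross = 3·19 − 2.5·40 = -43.0000; (r_i+r_j)·cross = 5.5·-43.0000 = -236.5000
Σcross = 1076.0000 → A = |Σcross|/2 = 538.0000 mm²
Σ(r_i+r_j)·cross = 33609.8750 → first moment M = |Σ|/6 = 5601.6458
R_c = M/A = 5601.6458/538.0000 = 10.4120 mm
θ = 297° = 5.183628 rad
V = θ·R_c·A = 5.183628·10.4120·538.0000 = 29036.848 mm³

Volume = 29036.848 mm³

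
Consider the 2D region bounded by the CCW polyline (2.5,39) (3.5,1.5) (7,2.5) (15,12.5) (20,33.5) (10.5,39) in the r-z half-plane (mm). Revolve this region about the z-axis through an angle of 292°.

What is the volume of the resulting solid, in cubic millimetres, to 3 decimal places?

Volume = 22288.300 mm³

Profile (r,z), 6 vertices: (2.5,39) (3.5,1.5) (7,2.5) (15,12.5) (20,33.5) (10.5,39)
edge 0: (2.5,39)→(3.5,1.5)  cross = 2.5·1.5 − 3.5·39 = -132.7500; (r_i+r_j)·cross = 6·-132.7500 = -796.5000
edge 1: (3.5,1.5)→(7,2.5)  cross = 3.5·2.5 − 7·1.5 = -1.7500; (r_i+r_j)·cross = 10.5·-1.7500 = -18.3750
edge 2: (7,2.5)→(15,12.5)  cross = 7·12.5 − 15·2.5 = 50.0000; (r_i+r_j)·cross = 22·50.0000 = 1100.0000
edge 3: (15,12.5)→(20,33.5)  cross = 15·33.5 − 20·12.5 = 252.5000; (r_i+r_j)·cross = 35·252.5000 = 8837.5000
edge 4: (20,33.5)→(10.5,39)  cross = 20·39 − 10.5·33.5 = 428.2500; (r_i+r_j)·cross = 30.5·428.2500 = 13061.6250
edge 5: (10.5,39)→(2.5,39)  cross = 10.5·39 − 2.5·39 = 312.0000; (r_i+r_j)·cross = 13·312.0000 = 4056.0000
Σcross = 908.2500 → A = |Σcross|/2 = 454.1250 mm²
Σ(r_i+r_j)·cross = 26240.2500 → first moment M = |Σ|/6 = 4373.3750
R_c = M/A = 4373.3750/454.1250 = 9.6303 mm
θ = 292° = 5.096361 rad
V = θ·R_c·A = 5.096361·9.6303·454.1250 = 22288.300 mm³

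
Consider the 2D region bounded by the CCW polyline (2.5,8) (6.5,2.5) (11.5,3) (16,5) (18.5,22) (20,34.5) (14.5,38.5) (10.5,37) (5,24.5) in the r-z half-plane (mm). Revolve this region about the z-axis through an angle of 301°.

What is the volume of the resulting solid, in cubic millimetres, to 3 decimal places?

Profile (r,z), 9 vertices: (2.5,8) (6.5,2.5) (11.5,3) (16,5) (18.5,22) (20,34.5) (14.5,38.5) (10.5,37) (5,24.5)
edge 0: (2.5,8)→(6.5,2.5)  cross = 2.5·2.5 − 6.5·8 = -45.7500; (r_i+r_j)·cross = 9·-45.7500 = -411.7500
edge 1: (6.5,2.5)→(11.5,3)  cross = 6.5·3 − 11.5·2.5 = -9.2500; (r_i+r_j)·cross = 18·-9.2500 = -166.5000
edge 2: (11.5,3)→(16,5)  cross = 11.5·5 − 16·3 = 9.5000; (r_i+r_j)·cross = 27.5·9.5000 = 261.2500
edge 3: (16,5)→(18.5,22)  cross = 16·22 − 18.5·5 = 259.5000; (r_i+r_j)·cross = 34.5·259.5000 = 8952.7500
edge 4: (18.5,22)→(20,34.5)  cross = 18.5·34.5 − 20·22 = 198.2500; (r_i+r_j)·cross = 38.5·198.2500 = 7632.6250
edge 5: (20,34.5)→(14.5,38.5)  cross = 20·38.5 − 14.5·34.5 = 269.7500; (r_i+r_j)·cross = 34.5·269.7500 = 9306.3750
edge 6: (14.5,38.5)→(10.5,37)  cross = 14.5·37 − 10.5·38.5 = 132.2500; (r_i+r_j)·cross = 25·132.2500 = 3306.2500
edge 7: (10.5,37)→(5,24.5)  cross = 10.5·24.5 − 5·37 = 72.2500; (r_i+r_j)·cross = 15.5·72.2500 = 1119.8750
edge 8: (5,24.5)→(2.5,8)  cross = 5·8 − 2.5·24.5 = -21.2500; (r_i+r_j)·cross = 7.5·-21.2500 = -159.3750
Σcross = 865.2500 → A = |Σcross|/2 = 432.6250 mm²
Σ(r_i+r_j)·cross = 29841.5000 → first moment M = |Σ|/6 = 4973.5833
R_c = M/A = 4973.5833/432.6250 = 11.4963 mm
θ = 301° = 5.253441 rad
V = θ·R_c·A = 5.253441·11.4963·432.6250 = 26128.427 mm³

Volume = 26128.427 mm³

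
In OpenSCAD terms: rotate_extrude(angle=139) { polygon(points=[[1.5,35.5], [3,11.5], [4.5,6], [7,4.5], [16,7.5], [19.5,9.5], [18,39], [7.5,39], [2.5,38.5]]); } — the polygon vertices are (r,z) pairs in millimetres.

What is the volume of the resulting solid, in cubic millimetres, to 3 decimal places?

Volume = 13519.231 mm³

Profile (r,z), 9 vertices: (1.5,35.5) (3,11.5) (4.5,6) (7,4.5) (16,7.5) (19.5,9.5) (18,39) (7.5,39) (2.5,38.5)
edge 0: (1.5,35.5)→(3,11.5)  cross = 1.5·11.5 − 3·35.5 = -89.2500; (r_i+r_j)·cross = 4.5·-89.2500 = -401.6250
edge 1: (3,11.5)→(4.5,6)  cross = 3·6 − 4.5·11.5 = -33.7500; (r_i+r_j)·cross = 7.5·-33.7500 = -253.1250
edge 2: (4.5,6)→(7,4.5)  cross = 4.5·4.5 − 7·6 = -21.7500; (r_i+r_j)·cross = 11.5·-21.7500 = -250.1250
edge 3: (7,4.5)→(16,7.5)  cross = 7·7.5 − 16·4.5 = -19.5000; (r_i+r_j)·cross = 23·-19.5000 = -448.5000
edge 4: (16,7.5)→(19.5,9.5)  cross = 16·9.5 − 19.5·7.5 = 5.7500; (r_i+r_j)·cross = 35.5·5.7500 = 204.1250
edge 5: (19.5,9.5)→(18,39)  cross = 19.5·39 − 18·9.5 = 589.5000; (r_i+r_j)·cross = 37.5·589.5000 = 22106.2500
edge 6: (18,39)→(7.5,39)  cross = 18·39 − 7.5·39 = 409.5000; (r_i+r_j)·cross = 25.5·409.5000 = 10442.2500
edge 7: (7.5,39)→(2.5,38.5)  cross = 7.5·38.5 − 2.5·39 = 191.2500; (r_i+r_j)·cross = 10·191.2500 = 1912.5000
edge 8: (2.5,38.5)→(1.5,35.5)  cross = 2.5·35.5 − 1.5·38.5 = 31.0000; (r_i+r_j)·cross = 4·31.0000 = 124.0000
Σcross = 1062.7500 → A = |Σcross|/2 = 531.3750 mm²
Σ(r_i+r_j)·cross = 33435.7500 → first moment M = |Σ|/6 = 5572.6250
R_c = M/A = 5572.6250/531.3750 = 10.4872 mm
θ = 139° = 2.426008 rad
V = θ·R_c·A = 2.426008·10.4872·531.3750 = 13519.231 mm³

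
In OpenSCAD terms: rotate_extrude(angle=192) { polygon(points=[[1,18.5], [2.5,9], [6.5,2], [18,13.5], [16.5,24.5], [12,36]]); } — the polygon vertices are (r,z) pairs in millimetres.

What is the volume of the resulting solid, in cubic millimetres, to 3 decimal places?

Profile (r,z), 6 vertices: (1,18.5) (2.5,9) (6.5,2) (18,13.5) (16.5,24.5) (12,36)
edge 0: (1,18.5)→(2.5,9)  cross = 1·9 − 2.5·18.5 = -37.2500; (r_i+r_j)·cross = 3.5·-37.2500 = -130.3750
edge 1: (2.5,9)→(6.5,2)  cross = 2.5·2 − 6.5·9 = -53.5000; (r_i+r_j)·cross = 9·-53.5000 = -481.5000
edge 2: (6.5,2)→(18,13.5)  cross = 6.5·13.5 − 18·2 = 51.7500; (r_i+r_j)·cross = 24.5·51.7500 = 1267.8750
edge 3: (18,13.5)→(16.5,24.5)  cross = 18·24.5 − 16.5·13.5 = 218.2500; (r_i+r_j)·cross = 34.5·218.2500 = 7529.6250
edge 4: (16.5,24.5)→(12,36)  cross = 16.5·36 − 12·24.5 = 300.0000; (r_i+r_j)·cross = 28.5·300.0000 = 8550.0000
edge 5: (12,36)→(1,18.5)  cross = 12·18.5 − 1·36 = 186.0000; (r_i+r_j)·cross = 13·186.0000 = 2418.0000
Σcross = 665.2500 → A = |Σcross|/2 = 332.6250 mm²
Σ(r_i+r_j)·cross = 19153.6250 → first moment M = |Σ|/6 = 3192.2708
R_c = M/A = 3192.2708/332.6250 = 9.5972 mm
θ = 192° = 3.351032 rad
V = θ·R_c·A = 3.351032·9.5972·332.6250 = 10697.402 mm³

Volume = 10697.402 mm³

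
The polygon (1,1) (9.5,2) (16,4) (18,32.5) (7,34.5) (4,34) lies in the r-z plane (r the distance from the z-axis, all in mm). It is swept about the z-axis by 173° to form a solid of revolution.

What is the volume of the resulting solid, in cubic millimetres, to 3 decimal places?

Volume = 13131.330 mm³

Profile (r,z), 6 vertices: (1,1) (9.5,2) (16,4) (18,32.5) (7,34.5) (4,34)
edge 0: (1,1)→(9.5,2)  cross = 1·2 − 9.5·1 = -7.5000; (r_i+r_j)·cross = 10.5·-7.5000 = -78.7500
edge 1: (9.5,2)→(16,4)  cross = 9.5·4 − 16·2 = 6.0000; (r_i+r_j)·cross = 25.5·6.0000 = 153.0000
edge 2: (16,4)→(18,32.5)  cross = 16·32.5 − 18·4 = 448.0000; (r_i+r_j)·cross = 34·448.0000 = 15232.0000
edge 3: (18,32.5)→(7,34.5)  cross = 18·34.5 − 7·32.5 = 393.5000; (r_i+r_j)·cross = 25·393.5000 = 9837.5000
edge 4: (7,34.5)→(4,34)  cross = 7·34 − 4·34.5 = 100.0000; (r_i+r_j)·cross = 11·100.0000 = 1100.0000
edge 5: (4,34)→(1,1)  cross = 4·1 − 1·34 = -30.0000; (r_i+r_j)·cross = 5·-30.0000 = -150.0000
Σcross = 910.0000 → A = |Σcross|/2 = 455.0000 mm²
Σ(r_i+r_j)·cross = 26093.7500 → first moment M = |Σ|/6 = 4348.9583
R_c = M/A = 4348.9583/455.0000 = 9.5582 mm
θ = 173° = 3.019420 rad
V = θ·R_c·A = 3.019420·9.5582·455.0000 = 13131.330 mm³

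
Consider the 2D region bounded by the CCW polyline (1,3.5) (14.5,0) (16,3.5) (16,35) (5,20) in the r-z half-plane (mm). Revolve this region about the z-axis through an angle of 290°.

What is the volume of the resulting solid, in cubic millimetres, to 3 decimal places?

Profile (r,z), 5 vertices: (1,3.5) (14.5,0) (16,3.5) (16,35) (5,20)
edge 0: (1,3.5)→(14.5,0)  cross = 1·0 − 14.5·3.5 = -50.7500; (r_i+r_j)·cross = 15.5·-50.7500 = -786.6250
edge 1: (14.5,0)→(16,3.5)  cross = 14.5·3.5 − 16·0 = 50.7500; (r_i+r_j)·cross = 30.5·50.7500 = 1547.8750
edge 2: (16,3.5)→(16,35)  cross = 16·35 − 16·3.5 = 504.0000; (r_i+r_j)·cross = 32·504.0000 = 16128.0000
edge 3: (16,35)→(5,20)  cross = 16·20 − 5·35 = 145.0000; (r_i+r_j)·cross = 21·145.0000 = 3045.0000
edge 4: (5,20)→(1,3.5)  cross = 5·3.5 − 1·20 = -2.5000; (r_i+r_j)·cross = 6·-2.5000 = -15.0000
Σcross = 646.5000 → A = |Σcross|/2 = 323.2500 mm²
Σ(r_i+r_j)·cross = 19919.2500 → first moment M = |Σ|/6 = 3319.8750
R_c = M/A = 3319.8750/323.2500 = 10.2703 mm
θ = 290° = 5.061455 rad
V = θ·R_c·A = 5.061455·10.2703·323.2500 = 16803.397 mm³

Volume = 16803.397 mm³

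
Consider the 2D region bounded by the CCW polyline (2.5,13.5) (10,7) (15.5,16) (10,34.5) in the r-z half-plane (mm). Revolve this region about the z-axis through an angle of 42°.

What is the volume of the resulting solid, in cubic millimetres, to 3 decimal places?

Profile (r,z), 4 vertices: (2.5,13.5) (10,7) (15.5,16) (10,34.5)
edge 0: (2.5,13.5)→(10,7)  cross = 2.5·7 − 10·13.5 = -117.5000; (r_i+r_j)·cross = 12.5·-117.5000 = -1468.7500
edge 1: (10,7)→(15.5,16)  cross = 10·16 − 15.5·7 = 51.5000; (r_i+r_j)·cross = 25.5·51.5000 = 1313.2500
edge 2: (15.5,16)→(10,34.5)  cross = 15.5·34.5 − 10·16 = 374.7500; (r_i+r_j)·cross = 25.5·374.7500 = 9556.1250
edge 3: (10,34.5)→(2.5,13.5)  cross = 10·13.5 − 2.5·34.5 = 48.7500; (r_i+r_j)·cross = 12.5·48.7500 = 609.3750
Σcross = 357.5000 → A = |Σcross|/2 = 178.7500 mm²
Σ(r_i+r_j)·cross = 10010.0000 → first moment M = |Σ|/6 = 1668.3333
R_c = M/A = 1668.3333/178.7500 = 9.3333 mm
θ = 42° = 0.733038 rad
V = θ·R_c·A = 0.733038·9.3333·178.7500 = 1222.952 mm³

Volume = 1222.952 mm³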